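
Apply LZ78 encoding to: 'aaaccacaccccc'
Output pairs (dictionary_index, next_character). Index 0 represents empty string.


LZ78 encoding steps:
Dictionary: {0: ''}
Step 1: w='' (idx 0), next='a' -> output (0, 'a'), add 'a' as idx 1
Step 2: w='a' (idx 1), next='a' -> output (1, 'a'), add 'aa' as idx 2
Step 3: w='' (idx 0), next='c' -> output (0, 'c'), add 'c' as idx 3
Step 4: w='c' (idx 3), next='a' -> output (3, 'a'), add 'ca' as idx 4
Step 5: w='ca' (idx 4), next='c' -> output (4, 'c'), add 'cac' as idx 5
Step 6: w='c' (idx 3), next='c' -> output (3, 'c'), add 'cc' as idx 6
Step 7: w='cc' (idx 6), end of input -> output (6, '')


Encoded: [(0, 'a'), (1, 'a'), (0, 'c'), (3, 'a'), (4, 'c'), (3, 'c'), (6, '')]


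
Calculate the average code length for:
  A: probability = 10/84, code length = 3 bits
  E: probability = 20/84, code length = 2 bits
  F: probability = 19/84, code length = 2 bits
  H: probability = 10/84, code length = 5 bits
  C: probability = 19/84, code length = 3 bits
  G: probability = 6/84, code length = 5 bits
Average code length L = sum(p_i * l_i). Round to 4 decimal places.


Weighted contributions p_i * l_i:
  A: (10/84) * 3 = 30/84
  E: (20/84) * 2 = 40/84
  F: (19/84) * 2 = 38/84
  H: (10/84) * 5 = 50/84
  C: (19/84) * 3 = 57/84
  G: (6/84) * 5 = 30/84
Sum = (30 + 40 + 38 + 50 + 57 + 30)/84 = 245/84

L = 245/84 = 2.9167 bits/symbol


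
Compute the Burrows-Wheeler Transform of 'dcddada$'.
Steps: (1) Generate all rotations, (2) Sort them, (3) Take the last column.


Rotations (sorted):
  0: $dcddada -> last char: a
  1: a$dcddad -> last char: d
  2: ada$dcdd -> last char: d
  3: cddada$d -> last char: d
  4: da$dcdda -> last char: a
  5: dada$dcd -> last char: d
  6: dcddada$ -> last char: $
  7: ddada$dc -> last char: c


BWT = adddad$c


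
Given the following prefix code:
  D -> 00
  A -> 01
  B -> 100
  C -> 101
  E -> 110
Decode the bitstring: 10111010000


Decoding step by step:
Bits 101 -> C
Bits 110 -> E
Bits 100 -> B
Bits 00 -> D


Decoded message: CEBD


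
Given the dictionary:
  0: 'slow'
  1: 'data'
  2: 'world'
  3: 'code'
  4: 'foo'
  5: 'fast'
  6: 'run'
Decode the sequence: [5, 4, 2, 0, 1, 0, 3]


Look up each index in the dictionary:
  5 -> 'fast'
  4 -> 'foo'
  2 -> 'world'
  0 -> 'slow'
  1 -> 'data'
  0 -> 'slow'
  3 -> 'code'

Decoded: "fast foo world slow data slow code"


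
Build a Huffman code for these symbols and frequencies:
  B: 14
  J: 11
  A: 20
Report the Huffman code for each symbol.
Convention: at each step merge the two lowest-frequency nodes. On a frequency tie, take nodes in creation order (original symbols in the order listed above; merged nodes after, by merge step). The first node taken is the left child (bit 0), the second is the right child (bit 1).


Huffman tree construction:
Step 1: Merge J(11) + B(14) = 25
Step 2: Merge A(20) + (J+B)(25) = 45
Read each symbol's code off the tree from the root (left child = 0, right child = 1).

Codes:
  B: 11 (length 2)
  J: 10 (length 2)
  A: 0 (length 1)
Average code length: 70/45 = 1.5556 bits/symbol


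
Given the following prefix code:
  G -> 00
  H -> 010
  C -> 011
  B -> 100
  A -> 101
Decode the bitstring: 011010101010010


Decoding step by step:
Bits 011 -> C
Bits 010 -> H
Bits 101 -> A
Bits 010 -> H
Bits 010 -> H


Decoded message: CHAHH


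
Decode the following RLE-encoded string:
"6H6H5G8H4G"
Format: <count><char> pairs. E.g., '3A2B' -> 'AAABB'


Expanding each <count><char> pair:
  6H -> 'HHHHHH'
  6H -> 'HHHHHH'
  5G -> 'GGGGG'
  8H -> 'HHHHHHHH'
  4G -> 'GGGG'

Decoded = HHHHHHHHHHHHGGGGGHHHHHHHHGGGG


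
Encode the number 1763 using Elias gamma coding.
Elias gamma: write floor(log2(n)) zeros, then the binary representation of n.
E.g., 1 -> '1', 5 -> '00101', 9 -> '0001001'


num_bits = floor(log2(1763)) + 1 = 11
leading_zeros = num_bits - 1 = 10
binary(1763) = 11011100011

Elias gamma(1763) = '0000000000' + '11011100011' = 000000000011011100011 (21 bits)


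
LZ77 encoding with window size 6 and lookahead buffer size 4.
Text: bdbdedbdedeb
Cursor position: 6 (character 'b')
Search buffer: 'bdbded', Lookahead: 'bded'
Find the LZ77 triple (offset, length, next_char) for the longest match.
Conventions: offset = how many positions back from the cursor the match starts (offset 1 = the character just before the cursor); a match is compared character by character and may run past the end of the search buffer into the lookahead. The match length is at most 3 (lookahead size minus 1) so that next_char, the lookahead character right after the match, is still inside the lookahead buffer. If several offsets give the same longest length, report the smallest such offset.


Try each offset into the search buffer:
  offset=1 (pos 5, char 'd'): match length 0
  offset=2 (pos 4, char 'e'): match length 0
  offset=3 (pos 3, char 'd'): match length 0
  offset=4 (pos 2, char 'b'): match length 3
  offset=5 (pos 1, char 'd'): match length 0
  offset=6 (pos 0, char 'b'): match length 2
Longest match has length 3 at offset 4.
next_char = character at position 6 + 3 = 9 -> 'd'

Best match: offset=4, length=3 (matching 'bde' starting at position 2)
LZ77 triple: (4, 3, 'd')


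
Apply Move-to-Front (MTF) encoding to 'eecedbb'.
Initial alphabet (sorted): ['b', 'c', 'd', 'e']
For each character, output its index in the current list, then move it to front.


MTF encoding:
'e': index 3 in ['b', 'c', 'd', 'e'] -> ['e', 'b', 'c', 'd']
'e': index 0 in ['e', 'b', 'c', 'd'] -> ['e', 'b', 'c', 'd']
'c': index 2 in ['e', 'b', 'c', 'd'] -> ['c', 'e', 'b', 'd']
'e': index 1 in ['c', 'e', 'b', 'd'] -> ['e', 'c', 'b', 'd']
'd': index 3 in ['e', 'c', 'b', 'd'] -> ['d', 'e', 'c', 'b']
'b': index 3 in ['d', 'e', 'c', 'b'] -> ['b', 'd', 'e', 'c']
'b': index 0 in ['b', 'd', 'e', 'c'] -> ['b', 'd', 'e', 'c']


Output: [3, 0, 2, 1, 3, 3, 0]


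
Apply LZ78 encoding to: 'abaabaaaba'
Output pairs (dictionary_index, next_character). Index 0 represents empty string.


LZ78 encoding steps:
Dictionary: {0: ''}
Step 1: w='' (idx 0), next='a' -> output (0, 'a'), add 'a' as idx 1
Step 2: w='' (idx 0), next='b' -> output (0, 'b'), add 'b' as idx 2
Step 3: w='a' (idx 1), next='a' -> output (1, 'a'), add 'aa' as idx 3
Step 4: w='b' (idx 2), next='a' -> output (2, 'a'), add 'ba' as idx 4
Step 5: w='aa' (idx 3), next='b' -> output (3, 'b'), add 'aab' as idx 5
Step 6: w='a' (idx 1), end of input -> output (1, '')


Encoded: [(0, 'a'), (0, 'b'), (1, 'a'), (2, 'a'), (3, 'b'), (1, '')]


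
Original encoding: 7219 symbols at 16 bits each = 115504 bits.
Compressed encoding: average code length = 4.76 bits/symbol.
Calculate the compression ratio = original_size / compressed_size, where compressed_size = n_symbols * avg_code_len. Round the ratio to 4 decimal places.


original_size = n_symbols * orig_bits = 7219 * 16 = 115504 bits
compressed_size = n_symbols * avg_code_len = 7219 * 4.76 = 34362.44 bits
ratio = original_size / compressed_size = 115504 / 34362.44 = 3.3613

Compression ratio = 3.3613


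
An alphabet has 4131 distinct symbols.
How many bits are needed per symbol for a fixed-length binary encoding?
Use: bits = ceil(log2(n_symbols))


log2(4131) = 12.0123
Bracket: 2^12 = 4096 < 4131 <= 2^13 = 8192
So ceil(log2(4131)) = 13

bits = ceil(log2(4131)) = ceil(12.0123) = 13 bits


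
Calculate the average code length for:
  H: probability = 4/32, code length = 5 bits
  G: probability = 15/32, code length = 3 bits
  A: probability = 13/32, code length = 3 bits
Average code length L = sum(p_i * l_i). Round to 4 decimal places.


Weighted contributions p_i * l_i:
  H: (4/32) * 5 = 20/32
  G: (15/32) * 3 = 45/32
  A: (13/32) * 3 = 39/32
Sum = (20 + 45 + 39)/32 = 104/32

L = 104/32 = 3.2500 bits/symbol


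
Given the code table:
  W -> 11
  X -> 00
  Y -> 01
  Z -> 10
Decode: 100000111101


Decoding:
10 -> Z
00 -> X
00 -> X
11 -> W
11 -> W
01 -> Y


Result: ZXXWWY


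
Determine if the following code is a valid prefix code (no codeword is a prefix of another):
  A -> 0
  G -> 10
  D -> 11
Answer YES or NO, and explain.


Checking each pair (does one codeword prefix another?):
  A='0' vs G='10': no prefix
  A='0' vs D='11': no prefix
  G='10' vs A='0': no prefix
  G='10' vs D='11': no prefix
  D='11' vs A='0': no prefix
  D='11' vs G='10': no prefix
No violation found over all pairs.

YES -- this is a valid prefix code. No codeword is a prefix of any other codeword.


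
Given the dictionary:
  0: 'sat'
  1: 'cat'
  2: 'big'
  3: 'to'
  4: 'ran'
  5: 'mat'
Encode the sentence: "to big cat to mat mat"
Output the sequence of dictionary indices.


Look up each word in the dictionary:
  'to' -> 3
  'big' -> 2
  'cat' -> 1
  'to' -> 3
  'mat' -> 5
  'mat' -> 5

Encoded: [3, 2, 1, 3, 5, 5]


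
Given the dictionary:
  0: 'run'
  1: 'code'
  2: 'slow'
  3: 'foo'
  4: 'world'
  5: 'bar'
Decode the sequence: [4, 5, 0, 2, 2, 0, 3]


Look up each index in the dictionary:
  4 -> 'world'
  5 -> 'bar'
  0 -> 'run'
  2 -> 'slow'
  2 -> 'slow'
  0 -> 'run'
  3 -> 'foo'

Decoded: "world bar run slow slow run foo"


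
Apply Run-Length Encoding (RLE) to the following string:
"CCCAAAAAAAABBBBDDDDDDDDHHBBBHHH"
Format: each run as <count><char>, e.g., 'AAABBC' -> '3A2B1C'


Scanning runs left to right:
  i=0: run of 'C' x 3 -> '3C'
  i=3: run of 'A' x 8 -> '8A'
  i=11: run of 'B' x 4 -> '4B'
  i=15: run of 'D' x 8 -> '8D'
  i=23: run of 'H' x 2 -> '2H'
  i=25: run of 'B' x 3 -> '3B'
  i=28: run of 'H' x 3 -> '3H'

RLE = 3C8A4B8D2H3B3H


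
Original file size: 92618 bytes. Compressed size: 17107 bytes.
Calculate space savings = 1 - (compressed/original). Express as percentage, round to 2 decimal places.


ratio = compressed/original = 17107/92618 = 0.184705
savings = 1 - ratio = 1 - 0.184705 = 0.815295
as a percentage: 0.815295 * 100 = 81.53%

Space savings = 1 - 17107/92618 = 81.53%


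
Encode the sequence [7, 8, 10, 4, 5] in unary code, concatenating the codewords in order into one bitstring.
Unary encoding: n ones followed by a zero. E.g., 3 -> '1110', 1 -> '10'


Encode each number as n ones followed by a terminating 0:
  7 -> 11111110 (8 bits)
  8 -> 111111110 (9 bits)
  10 -> 11111111110 (11 bits)
  4 -> 11110 (5 bits)
  5 -> 111110 (6 bits)
Total length = 8 + 9 + 11 + 5 + 6 = 39 bits.

Unary([7, 8, 10, 4, 5]) = 111111101111111101111111111011110111110 (39 bits)


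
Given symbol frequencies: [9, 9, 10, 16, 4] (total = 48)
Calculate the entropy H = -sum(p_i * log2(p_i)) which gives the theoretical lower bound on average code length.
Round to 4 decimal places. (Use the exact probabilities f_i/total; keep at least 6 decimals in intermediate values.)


Per-symbol terms -p_i * log2(p_i) with p_i = f_i/48:
  p = 9/48 = 0.187500: log2(p) = -2.415037, -p*log2(p) = 0.452820
  p = 9/48 = 0.187500: log2(p) = -2.415037, -p*log2(p) = 0.452820
  p = 10/48 = 0.208333: log2(p) = -2.263034, -p*log2(p) = 0.471466
  p = 16/48 = 0.333333: log2(p) = -1.584963, -p*log2(p) = 0.528321
  p = 4/48 = 0.083333: log2(p) = -3.584963, -p*log2(p) = 0.298747
H = 0.452820 + 0.452820 + 0.471466 + 0.528321 + 0.298747 = 2.204174

H = 2.2042 bits/symbol


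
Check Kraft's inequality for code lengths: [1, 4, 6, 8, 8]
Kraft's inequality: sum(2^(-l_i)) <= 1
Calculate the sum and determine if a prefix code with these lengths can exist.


Sum = 2^(-1) + 2^(-4) + 2^(-6) + 2^(-8) + 2^(-8)
    = 0.5 + 0.0625 + 0.015625 + 0.00390625 + 0.00390625
    = 150/256 = 0.5859375
Since 0.5859375 <= 1, Kraft's inequality IS satisfied.
A prefix code with these lengths CAN exist.

Kraft sum = 0.5859375. Satisfied.


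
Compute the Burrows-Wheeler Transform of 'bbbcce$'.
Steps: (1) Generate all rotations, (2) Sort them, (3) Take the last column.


Rotations (sorted):
  0: $bbbcce -> last char: e
  1: bbbcce$ -> last char: $
  2: bbcce$b -> last char: b
  3: bcce$bb -> last char: b
  4: cce$bbb -> last char: b
  5: ce$bbbc -> last char: c
  6: e$bbbcc -> last char: c


BWT = e$bbbcc


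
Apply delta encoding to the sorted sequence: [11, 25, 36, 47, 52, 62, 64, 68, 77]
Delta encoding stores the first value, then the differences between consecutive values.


First value: 11
Deltas:
  25 - 11 = 14
  36 - 25 = 11
  47 - 36 = 11
  52 - 47 = 5
  62 - 52 = 10
  64 - 62 = 2
  68 - 64 = 4
  77 - 68 = 9


Delta encoded: [11, 14, 11, 11, 5, 10, 2, 4, 9]


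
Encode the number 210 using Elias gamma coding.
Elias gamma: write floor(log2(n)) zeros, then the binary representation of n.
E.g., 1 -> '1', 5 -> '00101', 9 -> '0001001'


num_bits = floor(log2(210)) + 1 = 8
leading_zeros = num_bits - 1 = 7
binary(210) = 11010010

Elias gamma(210) = '0000000' + '11010010' = 000000011010010 (15 bits)


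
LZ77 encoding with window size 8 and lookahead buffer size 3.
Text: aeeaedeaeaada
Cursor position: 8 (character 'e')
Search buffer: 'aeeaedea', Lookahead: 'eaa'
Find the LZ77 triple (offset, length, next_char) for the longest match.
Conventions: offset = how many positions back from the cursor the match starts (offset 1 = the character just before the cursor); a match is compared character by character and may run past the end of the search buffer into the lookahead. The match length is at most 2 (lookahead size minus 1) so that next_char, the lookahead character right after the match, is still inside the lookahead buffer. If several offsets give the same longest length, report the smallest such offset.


Try each offset into the search buffer:
  offset=1 (pos 7, char 'a'): match length 0
  offset=2 (pos 6, char 'e'): match length 2
  offset=3 (pos 5, char 'd'): match length 0
  offset=4 (pos 4, char 'e'): match length 1
  offset=5 (pos 3, char 'a'): match length 0
  offset=6 (pos 2, char 'e'): match length 2
  offset=7 (pos 1, char 'e'): match length 1
  offset=8 (pos 0, char 'a'): match length 0
Longest match has length 2, found at offsets 2, 6; take the smallest, offset 2.
next_char = character at position 8 + 2 = 10 -> 'a'

Best match: offset=2, length=2 (matching 'ea' starting at position 6)
LZ77 triple: (2, 2, 'a')


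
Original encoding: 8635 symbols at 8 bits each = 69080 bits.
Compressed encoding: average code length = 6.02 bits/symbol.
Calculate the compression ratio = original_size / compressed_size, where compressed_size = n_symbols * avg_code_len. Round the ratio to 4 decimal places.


original_size = n_symbols * orig_bits = 8635 * 8 = 69080 bits
compressed_size = n_symbols * avg_code_len = 8635 * 6.02 = 51982.7 bits
ratio = original_size / compressed_size = 69080 / 51982.7 = 1.3289

Compression ratio = 1.3289


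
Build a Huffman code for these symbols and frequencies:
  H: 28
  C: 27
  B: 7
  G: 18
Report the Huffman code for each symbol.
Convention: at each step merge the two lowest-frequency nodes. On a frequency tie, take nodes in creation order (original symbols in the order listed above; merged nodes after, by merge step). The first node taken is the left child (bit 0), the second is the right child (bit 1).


Huffman tree construction:
Step 1: Merge B(7) + G(18) = 25
Step 2: Merge (B+G)(25) + C(27) = 52
Step 3: Merge H(28) + ((B+G)+C)(52) = 80
Read each symbol's code off the tree from the root (left child = 0, right child = 1).

Codes:
  H: 0 (length 1)
  C: 11 (length 2)
  B: 100 (length 3)
  G: 101 (length 3)
Average code length: 157/80 = 1.9625 bits/symbol


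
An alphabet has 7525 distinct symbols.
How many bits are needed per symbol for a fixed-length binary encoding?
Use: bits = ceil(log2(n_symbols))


log2(7525) = 12.8775
Bracket: 2^12 = 4096 < 7525 <= 2^13 = 8192
So ceil(log2(7525)) = 13

bits = ceil(log2(7525)) = ceil(12.8775) = 13 bits


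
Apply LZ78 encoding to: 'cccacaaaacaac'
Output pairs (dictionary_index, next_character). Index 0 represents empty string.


LZ78 encoding steps:
Dictionary: {0: ''}
Step 1: w='' (idx 0), next='c' -> output (0, 'c'), add 'c' as idx 1
Step 2: w='c' (idx 1), next='c' -> output (1, 'c'), add 'cc' as idx 2
Step 3: w='' (idx 0), next='a' -> output (0, 'a'), add 'a' as idx 3
Step 4: w='c' (idx 1), next='a' -> output (1, 'a'), add 'ca' as idx 4
Step 5: w='a' (idx 3), next='a' -> output (3, 'a'), add 'aa' as idx 5
Step 6: w='a' (idx 3), next='c' -> output (3, 'c'), add 'ac' as idx 6
Step 7: w='aa' (idx 5), next='c' -> output (5, 'c'), add 'aac' as idx 7


Encoded: [(0, 'c'), (1, 'c'), (0, 'a'), (1, 'a'), (3, 'a'), (3, 'c'), (5, 'c')]


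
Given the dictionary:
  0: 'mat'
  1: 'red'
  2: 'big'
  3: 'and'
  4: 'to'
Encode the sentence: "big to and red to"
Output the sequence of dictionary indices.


Look up each word in the dictionary:
  'big' -> 2
  'to' -> 4
  'and' -> 3
  'red' -> 1
  'to' -> 4

Encoded: [2, 4, 3, 1, 4]


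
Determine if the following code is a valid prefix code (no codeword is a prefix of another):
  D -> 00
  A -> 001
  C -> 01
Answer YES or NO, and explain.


Checking each pair (does one codeword prefix another?):
  D='00' vs A='001': prefix -- VIOLATION

NO -- this is NOT a valid prefix code. D (00) is a prefix of A (001).


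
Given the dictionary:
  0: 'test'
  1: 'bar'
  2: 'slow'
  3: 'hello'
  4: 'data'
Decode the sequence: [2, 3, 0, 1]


Look up each index in the dictionary:
  2 -> 'slow'
  3 -> 'hello'
  0 -> 'test'
  1 -> 'bar'

Decoded: "slow hello test bar"


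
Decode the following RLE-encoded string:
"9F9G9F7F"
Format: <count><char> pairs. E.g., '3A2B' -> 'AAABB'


Expanding each <count><char> pair:
  9F -> 'FFFFFFFFF'
  9G -> 'GGGGGGGGG'
  9F -> 'FFFFFFFFF'
  7F -> 'FFFFFFF'

Decoded = FFFFFFFFFGGGGGGGGGFFFFFFFFFFFFFFFF


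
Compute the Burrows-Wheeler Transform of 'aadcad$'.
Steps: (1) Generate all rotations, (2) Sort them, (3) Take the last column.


Rotations (sorted):
  0: $aadcad -> last char: d
  1: aadcad$ -> last char: $
  2: ad$aadc -> last char: c
  3: adcad$a -> last char: a
  4: cad$aad -> last char: d
  5: d$aadca -> last char: a
  6: dcad$aa -> last char: a


BWT = d$cadaa


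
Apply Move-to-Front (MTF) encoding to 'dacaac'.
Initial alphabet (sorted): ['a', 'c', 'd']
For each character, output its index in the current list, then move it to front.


MTF encoding:
'd': index 2 in ['a', 'c', 'd'] -> ['d', 'a', 'c']
'a': index 1 in ['d', 'a', 'c'] -> ['a', 'd', 'c']
'c': index 2 in ['a', 'd', 'c'] -> ['c', 'a', 'd']
'a': index 1 in ['c', 'a', 'd'] -> ['a', 'c', 'd']
'a': index 0 in ['a', 'c', 'd'] -> ['a', 'c', 'd']
'c': index 1 in ['a', 'c', 'd'] -> ['c', 'a', 'd']


Output: [2, 1, 2, 1, 0, 1]


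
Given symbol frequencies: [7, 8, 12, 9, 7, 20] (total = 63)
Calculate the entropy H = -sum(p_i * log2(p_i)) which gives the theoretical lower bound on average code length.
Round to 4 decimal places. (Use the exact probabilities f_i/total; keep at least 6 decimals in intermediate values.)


Per-symbol terms -p_i * log2(p_i) with p_i = f_i/63:
  p = 7/63 = 0.111111: log2(p) = -3.169925, -p*log2(p) = 0.352214
  p = 8/63 = 0.126984: log2(p) = -2.977280, -p*log2(p) = 0.378067
  p = 12/63 = 0.190476: log2(p) = -2.392317, -p*log2(p) = 0.455680
  p = 9/63 = 0.142857: log2(p) = -2.807355, -p*log2(p) = 0.401051
  p = 7/63 = 0.111111: log2(p) = -3.169925, -p*log2(p) = 0.352214
  p = 20/63 = 0.317460: log2(p) = -1.655352, -p*log2(p) = 0.525509
H = 0.352214 + 0.378067 + 0.455680 + 0.401051 + 0.352214 + 0.525509 = 2.464735

H = 2.4647 bits/symbol


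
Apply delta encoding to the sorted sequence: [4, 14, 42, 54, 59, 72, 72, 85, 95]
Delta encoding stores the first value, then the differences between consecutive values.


First value: 4
Deltas:
  14 - 4 = 10
  42 - 14 = 28
  54 - 42 = 12
  59 - 54 = 5
  72 - 59 = 13
  72 - 72 = 0
  85 - 72 = 13
  95 - 85 = 10


Delta encoded: [4, 10, 28, 12, 5, 13, 0, 13, 10]


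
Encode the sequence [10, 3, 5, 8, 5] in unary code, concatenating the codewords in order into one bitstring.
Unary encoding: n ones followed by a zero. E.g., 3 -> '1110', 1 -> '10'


Encode each number as n ones followed by a terminating 0:
  10 -> 11111111110 (11 bits)
  3 -> 1110 (4 bits)
  5 -> 111110 (6 bits)
  8 -> 111111110 (9 bits)
  5 -> 111110 (6 bits)
Total length = 11 + 4 + 6 + 9 + 6 = 36 bits.

Unary([10, 3, 5, 8, 5]) = 111111111101110111110111111110111110 (36 bits)


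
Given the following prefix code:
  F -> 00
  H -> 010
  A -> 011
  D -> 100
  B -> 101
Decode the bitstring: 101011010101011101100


Decoding step by step:
Bits 101 -> B
Bits 011 -> A
Bits 010 -> H
Bits 101 -> B
Bits 011 -> A
Bits 101 -> B
Bits 100 -> D


Decoded message: BAHBABD


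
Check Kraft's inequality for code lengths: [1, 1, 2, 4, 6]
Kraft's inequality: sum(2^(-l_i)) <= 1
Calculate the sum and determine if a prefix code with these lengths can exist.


Sum = 2^(-1) + 2^(-1) + 2^(-2) + 2^(-4) + 2^(-6)
    = 0.5 + 0.5 + 0.25 + 0.0625 + 0.015625
    = 85/64 = 1.328125
Since 1.328125 > 1, Kraft's inequality is NOT satisfied.
A prefix code with these lengths CANNOT exist.

Kraft sum = 1.328125. Not satisfied.


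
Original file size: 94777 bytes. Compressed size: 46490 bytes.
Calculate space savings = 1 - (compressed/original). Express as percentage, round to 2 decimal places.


ratio = compressed/original = 46490/94777 = 0.49052
savings = 1 - ratio = 1 - 0.49052 = 0.50948
as a percentage: 0.50948 * 100 = 50.95%

Space savings = 1 - 46490/94777 = 50.95%


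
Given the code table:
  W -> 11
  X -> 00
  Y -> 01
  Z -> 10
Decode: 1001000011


Decoding:
10 -> Z
01 -> Y
00 -> X
00 -> X
11 -> W


Result: ZYXXW


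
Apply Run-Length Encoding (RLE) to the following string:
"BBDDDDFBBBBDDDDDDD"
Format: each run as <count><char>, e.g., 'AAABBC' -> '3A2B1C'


Scanning runs left to right:
  i=0: run of 'B' x 2 -> '2B'
  i=2: run of 'D' x 4 -> '4D'
  i=6: run of 'F' x 1 -> '1F'
  i=7: run of 'B' x 4 -> '4B'
  i=11: run of 'D' x 7 -> '7D'

RLE = 2B4D1F4B7D


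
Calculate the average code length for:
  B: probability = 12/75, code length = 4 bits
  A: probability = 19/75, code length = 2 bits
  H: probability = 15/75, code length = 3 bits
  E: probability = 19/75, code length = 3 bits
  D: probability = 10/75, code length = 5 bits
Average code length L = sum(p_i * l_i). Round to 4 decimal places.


Weighted contributions p_i * l_i:
  B: (12/75) * 4 = 48/75
  A: (19/75) * 2 = 38/75
  H: (15/75) * 3 = 45/75
  E: (19/75) * 3 = 57/75
  D: (10/75) * 5 = 50/75
Sum = (48 + 38 + 45 + 57 + 50)/75 = 238/75

L = 238/75 = 3.1733 bits/symbol


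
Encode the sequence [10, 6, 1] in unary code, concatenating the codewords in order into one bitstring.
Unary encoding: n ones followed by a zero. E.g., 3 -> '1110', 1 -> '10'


Encode each number as n ones followed by a terminating 0:
  10 -> 11111111110 (11 bits)
  6 -> 1111110 (7 bits)
  1 -> 10 (2 bits)
Total length = 11 + 7 + 2 = 20 bits.

Unary([10, 6, 1]) = 11111111110111111010 (20 bits)


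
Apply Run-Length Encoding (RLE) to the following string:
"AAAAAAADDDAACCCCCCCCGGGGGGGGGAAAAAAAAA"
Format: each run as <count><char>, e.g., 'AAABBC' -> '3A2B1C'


Scanning runs left to right:
  i=0: run of 'A' x 7 -> '7A'
  i=7: run of 'D' x 3 -> '3D'
  i=10: run of 'A' x 2 -> '2A'
  i=12: run of 'C' x 8 -> '8C'
  i=20: run of 'G' x 9 -> '9G'
  i=29: run of 'A' x 9 -> '9A'

RLE = 7A3D2A8C9G9A


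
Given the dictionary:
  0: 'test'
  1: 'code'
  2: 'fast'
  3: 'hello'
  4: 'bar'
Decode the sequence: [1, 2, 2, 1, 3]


Look up each index in the dictionary:
  1 -> 'code'
  2 -> 'fast'
  2 -> 'fast'
  1 -> 'code'
  3 -> 'hello'

Decoded: "code fast fast code hello"


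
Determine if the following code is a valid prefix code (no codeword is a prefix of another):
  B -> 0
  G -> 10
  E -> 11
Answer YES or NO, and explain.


Checking each pair (does one codeword prefix another?):
  B='0' vs G='10': no prefix
  B='0' vs E='11': no prefix
  G='10' vs B='0': no prefix
  G='10' vs E='11': no prefix
  E='11' vs B='0': no prefix
  E='11' vs G='10': no prefix
No violation found over all pairs.

YES -- this is a valid prefix code. No codeword is a prefix of any other codeword.


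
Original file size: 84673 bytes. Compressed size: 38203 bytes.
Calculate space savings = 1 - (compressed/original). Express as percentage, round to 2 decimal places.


ratio = compressed/original = 38203/84673 = 0.451183
savings = 1 - ratio = 1 - 0.451183 = 0.548817
as a percentage: 0.548817 * 100 = 54.88%

Space savings = 1 - 38203/84673 = 54.88%


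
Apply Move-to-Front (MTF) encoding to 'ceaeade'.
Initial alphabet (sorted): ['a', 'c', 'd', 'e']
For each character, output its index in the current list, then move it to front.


MTF encoding:
'c': index 1 in ['a', 'c', 'd', 'e'] -> ['c', 'a', 'd', 'e']
'e': index 3 in ['c', 'a', 'd', 'e'] -> ['e', 'c', 'a', 'd']
'a': index 2 in ['e', 'c', 'a', 'd'] -> ['a', 'e', 'c', 'd']
'e': index 1 in ['a', 'e', 'c', 'd'] -> ['e', 'a', 'c', 'd']
'a': index 1 in ['e', 'a', 'c', 'd'] -> ['a', 'e', 'c', 'd']
'd': index 3 in ['a', 'e', 'c', 'd'] -> ['d', 'a', 'e', 'c']
'e': index 2 in ['d', 'a', 'e', 'c'] -> ['e', 'd', 'a', 'c']


Output: [1, 3, 2, 1, 1, 3, 2]


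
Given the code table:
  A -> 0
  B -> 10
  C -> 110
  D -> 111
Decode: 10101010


Decoding:
10 -> B
10 -> B
10 -> B
10 -> B


Result: BBBB


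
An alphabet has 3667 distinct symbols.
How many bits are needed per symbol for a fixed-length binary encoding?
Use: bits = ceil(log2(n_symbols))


log2(3667) = 11.8404
Bracket: 2^11 = 2048 < 3667 <= 2^12 = 4096
So ceil(log2(3667)) = 12

bits = ceil(log2(3667)) = ceil(11.8404) = 12 bits


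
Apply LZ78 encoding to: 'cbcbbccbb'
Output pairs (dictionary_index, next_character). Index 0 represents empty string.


LZ78 encoding steps:
Dictionary: {0: ''}
Step 1: w='' (idx 0), next='c' -> output (0, 'c'), add 'c' as idx 1
Step 2: w='' (idx 0), next='b' -> output (0, 'b'), add 'b' as idx 2
Step 3: w='c' (idx 1), next='b' -> output (1, 'b'), add 'cb' as idx 3
Step 4: w='b' (idx 2), next='c' -> output (2, 'c'), add 'bc' as idx 4
Step 5: w='cb' (idx 3), next='b' -> output (3, 'b'), add 'cbb' as idx 5


Encoded: [(0, 'c'), (0, 'b'), (1, 'b'), (2, 'c'), (3, 'b')]


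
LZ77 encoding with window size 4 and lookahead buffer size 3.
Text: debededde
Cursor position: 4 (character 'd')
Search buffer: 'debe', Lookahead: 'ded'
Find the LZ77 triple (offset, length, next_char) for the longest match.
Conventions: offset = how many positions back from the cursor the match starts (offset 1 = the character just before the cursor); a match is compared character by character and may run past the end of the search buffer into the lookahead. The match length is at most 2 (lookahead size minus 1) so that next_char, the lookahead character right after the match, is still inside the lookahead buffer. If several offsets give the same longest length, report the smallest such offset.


Try each offset into the search buffer:
  offset=1 (pos 3, char 'e'): match length 0
  offset=2 (pos 2, char 'b'): match length 0
  offset=3 (pos 1, char 'e'): match length 0
  offset=4 (pos 0, char 'd'): match length 2
Longest match has length 2 at offset 4.
next_char = character at position 4 + 2 = 6 -> 'd'

Best match: offset=4, length=2 (matching 'de' starting at position 0)
LZ77 triple: (4, 2, 'd')


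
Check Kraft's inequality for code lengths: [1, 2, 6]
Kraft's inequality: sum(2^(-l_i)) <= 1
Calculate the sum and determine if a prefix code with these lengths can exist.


Sum = 2^(-1) + 2^(-2) + 2^(-6)
    = 0.5 + 0.25 + 0.015625
    = 49/64 = 0.765625
Since 0.765625 <= 1, Kraft's inequality IS satisfied.
A prefix code with these lengths CAN exist.

Kraft sum = 0.765625. Satisfied.


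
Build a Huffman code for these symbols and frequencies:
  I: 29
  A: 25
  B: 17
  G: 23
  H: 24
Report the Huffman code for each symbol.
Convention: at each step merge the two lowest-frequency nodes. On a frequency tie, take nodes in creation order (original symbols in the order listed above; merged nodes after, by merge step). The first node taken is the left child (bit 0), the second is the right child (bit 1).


Huffman tree construction:
Step 1: Merge B(17) + G(23) = 40
Step 2: Merge H(24) + A(25) = 49
Step 3: Merge I(29) + (B+G)(40) = 69
Step 4: Merge (H+A)(49) + (I+(B+G))(69) = 118
Read each symbol's code off the tree from the root (left child = 0, right child = 1).

Codes:
  I: 10 (length 2)
  A: 01 (length 2)
  B: 110 (length 3)
  G: 111 (length 3)
  H: 00 (length 2)
Average code length: 276/118 = 2.3390 bits/symbol


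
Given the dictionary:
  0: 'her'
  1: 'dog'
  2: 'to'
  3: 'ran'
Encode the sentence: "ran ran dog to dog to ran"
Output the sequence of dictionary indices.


Look up each word in the dictionary:
  'ran' -> 3
  'ran' -> 3
  'dog' -> 1
  'to' -> 2
  'dog' -> 1
  'to' -> 2
  'ran' -> 3

Encoded: [3, 3, 1, 2, 1, 2, 3]


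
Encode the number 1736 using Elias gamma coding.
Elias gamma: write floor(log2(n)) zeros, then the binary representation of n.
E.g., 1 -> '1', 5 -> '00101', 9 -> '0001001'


num_bits = floor(log2(1736)) + 1 = 11
leading_zeros = num_bits - 1 = 10
binary(1736) = 11011001000

Elias gamma(1736) = '0000000000' + '11011001000' = 000000000011011001000 (21 bits)


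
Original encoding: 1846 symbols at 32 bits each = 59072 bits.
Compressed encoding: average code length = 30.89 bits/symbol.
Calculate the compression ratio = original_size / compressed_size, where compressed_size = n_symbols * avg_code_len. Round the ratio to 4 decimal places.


original_size = n_symbols * orig_bits = 1846 * 32 = 59072 bits
compressed_size = n_symbols * avg_code_len = 1846 * 30.89 = 57022.94 bits
ratio = original_size / compressed_size = 59072 / 57022.94 = 1.0359

Compression ratio = 1.0359


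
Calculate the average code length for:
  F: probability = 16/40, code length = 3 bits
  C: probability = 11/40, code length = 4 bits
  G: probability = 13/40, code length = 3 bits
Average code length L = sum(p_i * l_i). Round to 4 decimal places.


Weighted contributions p_i * l_i:
  F: (16/40) * 3 = 48/40
  C: (11/40) * 4 = 44/40
  G: (13/40) * 3 = 39/40
Sum = (48 + 44 + 39)/40 = 131/40

L = 131/40 = 3.2750 bits/symbol


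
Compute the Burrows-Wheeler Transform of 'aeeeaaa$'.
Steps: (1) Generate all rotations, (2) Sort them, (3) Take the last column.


Rotations (sorted):
  0: $aeeeaaa -> last char: a
  1: a$aeeeaa -> last char: a
  2: aa$aeeea -> last char: a
  3: aaa$aeee -> last char: e
  4: aeeeaaa$ -> last char: $
  5: eaaa$aee -> last char: e
  6: eeaaa$ae -> last char: e
  7: eeeaaa$a -> last char: a


BWT = aaae$eea


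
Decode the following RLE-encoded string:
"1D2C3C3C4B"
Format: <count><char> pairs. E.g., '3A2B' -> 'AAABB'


Expanding each <count><char> pair:
  1D -> 'D'
  2C -> 'CC'
  3C -> 'CCC'
  3C -> 'CCC'
  4B -> 'BBBB'

Decoded = DCCCCCCCCBBBB


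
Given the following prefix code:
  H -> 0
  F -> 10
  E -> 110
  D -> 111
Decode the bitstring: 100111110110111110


Decoding step by step:
Bits 10 -> F
Bits 0 -> H
Bits 111 -> D
Bits 110 -> E
Bits 110 -> E
Bits 111 -> D
Bits 110 -> E


Decoded message: FHDEEDE


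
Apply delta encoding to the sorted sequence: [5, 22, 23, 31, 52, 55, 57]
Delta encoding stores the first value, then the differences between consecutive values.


First value: 5
Deltas:
  22 - 5 = 17
  23 - 22 = 1
  31 - 23 = 8
  52 - 31 = 21
  55 - 52 = 3
  57 - 55 = 2


Delta encoded: [5, 17, 1, 8, 21, 3, 2]


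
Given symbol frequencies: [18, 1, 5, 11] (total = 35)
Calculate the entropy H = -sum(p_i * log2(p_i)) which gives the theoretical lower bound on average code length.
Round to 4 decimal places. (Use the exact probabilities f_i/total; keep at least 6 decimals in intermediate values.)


Per-symbol terms -p_i * log2(p_i) with p_i = f_i/35:
  p = 18/35 = 0.514286: log2(p) = -0.959358, -p*log2(p) = 0.493384
  p = 1/35 = 0.028571: log2(p) = -5.129283, -p*log2(p) = 0.146551
  p = 5/35 = 0.142857: log2(p) = -2.807355, -p*log2(p) = 0.401051
  p = 11/35 = 0.314286: log2(p) = -1.669851, -p*log2(p) = 0.524810
H = 0.493384 + 0.146551 + 0.401051 + 0.524810 = 1.565796

H = 1.5658 bits/symbol


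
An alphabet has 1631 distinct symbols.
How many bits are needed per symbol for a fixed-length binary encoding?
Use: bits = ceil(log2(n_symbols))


log2(1631) = 10.6715
Bracket: 2^10 = 1024 < 1631 <= 2^11 = 2048
So ceil(log2(1631)) = 11

bits = ceil(log2(1631)) = ceil(10.6715) = 11 bits


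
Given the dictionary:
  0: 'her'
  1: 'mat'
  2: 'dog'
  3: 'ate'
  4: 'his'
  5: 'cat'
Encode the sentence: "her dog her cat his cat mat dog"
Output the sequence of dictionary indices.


Look up each word in the dictionary:
  'her' -> 0
  'dog' -> 2
  'her' -> 0
  'cat' -> 5
  'his' -> 4
  'cat' -> 5
  'mat' -> 1
  'dog' -> 2

Encoded: [0, 2, 0, 5, 4, 5, 1, 2]


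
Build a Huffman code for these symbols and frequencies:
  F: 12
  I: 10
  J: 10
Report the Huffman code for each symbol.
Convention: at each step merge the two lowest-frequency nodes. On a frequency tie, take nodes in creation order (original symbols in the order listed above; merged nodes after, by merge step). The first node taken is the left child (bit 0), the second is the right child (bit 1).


Huffman tree construction:
Step 1: Merge I(10) + J(10) = 20
Step 2: Merge F(12) + (I+J)(20) = 32
Read each symbol's code off the tree from the root (left child = 0, right child = 1).

Codes:
  F: 0 (length 1)
  I: 10 (length 2)
  J: 11 (length 2)
Average code length: 52/32 = 1.6250 bits/symbol


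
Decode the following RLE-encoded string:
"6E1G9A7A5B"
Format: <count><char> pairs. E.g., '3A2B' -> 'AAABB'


Expanding each <count><char> pair:
  6E -> 'EEEEEE'
  1G -> 'G'
  9A -> 'AAAAAAAAA'
  7A -> 'AAAAAAA'
  5B -> 'BBBBB'

Decoded = EEEEEEGAAAAAAAAAAAAAAAABBBBB


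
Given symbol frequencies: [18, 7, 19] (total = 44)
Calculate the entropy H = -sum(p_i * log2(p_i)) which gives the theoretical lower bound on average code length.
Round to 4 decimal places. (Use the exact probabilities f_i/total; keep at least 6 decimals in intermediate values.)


Per-symbol terms -p_i * log2(p_i) with p_i = f_i/44:
  p = 18/44 = 0.409091: log2(p) = -1.289507, -p*log2(p) = 0.527525
  p = 7/44 = 0.159091: log2(p) = -2.652077, -p*log2(p) = 0.421921
  p = 19/44 = 0.431818: log2(p) = -1.211504, -p*log2(p) = 0.523149
H = 0.527525 + 0.421921 + 0.523149 = 1.472595

H = 1.4726 bits/symbol


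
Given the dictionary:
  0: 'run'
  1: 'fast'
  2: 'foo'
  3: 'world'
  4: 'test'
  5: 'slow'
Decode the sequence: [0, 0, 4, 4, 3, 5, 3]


Look up each index in the dictionary:
  0 -> 'run'
  0 -> 'run'
  4 -> 'test'
  4 -> 'test'
  3 -> 'world'
  5 -> 'slow'
  3 -> 'world'

Decoded: "run run test test world slow world"


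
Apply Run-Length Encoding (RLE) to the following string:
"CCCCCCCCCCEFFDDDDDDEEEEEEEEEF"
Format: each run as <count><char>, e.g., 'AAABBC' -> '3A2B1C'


Scanning runs left to right:
  i=0: run of 'C' x 10 -> '10C'
  i=10: run of 'E' x 1 -> '1E'
  i=11: run of 'F' x 2 -> '2F'
  i=13: run of 'D' x 6 -> '6D'
  i=19: run of 'E' x 9 -> '9E'
  i=28: run of 'F' x 1 -> '1F'

RLE = 10C1E2F6D9E1F


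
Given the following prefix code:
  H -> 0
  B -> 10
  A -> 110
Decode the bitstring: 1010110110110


Decoding step by step:
Bits 10 -> B
Bits 10 -> B
Bits 110 -> A
Bits 110 -> A
Bits 110 -> A


Decoded message: BBAAA


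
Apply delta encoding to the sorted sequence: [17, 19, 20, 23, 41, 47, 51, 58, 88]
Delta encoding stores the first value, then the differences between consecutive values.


First value: 17
Deltas:
  19 - 17 = 2
  20 - 19 = 1
  23 - 20 = 3
  41 - 23 = 18
  47 - 41 = 6
  51 - 47 = 4
  58 - 51 = 7
  88 - 58 = 30


Delta encoded: [17, 2, 1, 3, 18, 6, 4, 7, 30]


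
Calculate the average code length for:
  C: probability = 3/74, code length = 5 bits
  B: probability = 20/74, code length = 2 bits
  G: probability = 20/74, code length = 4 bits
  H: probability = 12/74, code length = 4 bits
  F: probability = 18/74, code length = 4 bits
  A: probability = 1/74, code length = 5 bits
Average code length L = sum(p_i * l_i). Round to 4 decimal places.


Weighted contributions p_i * l_i:
  C: (3/74) * 5 = 15/74
  B: (20/74) * 2 = 40/74
  G: (20/74) * 4 = 80/74
  H: (12/74) * 4 = 48/74
  F: (18/74) * 4 = 72/74
  A: (1/74) * 5 = 5/74
Sum = (15 + 40 + 80 + 48 + 72 + 5)/74 = 260/74

L = 260/74 = 3.5135 bits/symbol


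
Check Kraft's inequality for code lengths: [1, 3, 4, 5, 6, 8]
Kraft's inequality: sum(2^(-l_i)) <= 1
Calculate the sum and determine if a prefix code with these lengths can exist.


Sum = 2^(-1) + 2^(-3) + 2^(-4) + 2^(-5) + 2^(-6) + 2^(-8)
    = 0.5 + 0.125 + 0.0625 + 0.03125 + 0.015625 + 0.00390625
    = 189/256 = 0.73828125
Since 0.73828125 <= 1, Kraft's inequality IS satisfied.
A prefix code with these lengths CAN exist.

Kraft sum = 0.73828125. Satisfied.


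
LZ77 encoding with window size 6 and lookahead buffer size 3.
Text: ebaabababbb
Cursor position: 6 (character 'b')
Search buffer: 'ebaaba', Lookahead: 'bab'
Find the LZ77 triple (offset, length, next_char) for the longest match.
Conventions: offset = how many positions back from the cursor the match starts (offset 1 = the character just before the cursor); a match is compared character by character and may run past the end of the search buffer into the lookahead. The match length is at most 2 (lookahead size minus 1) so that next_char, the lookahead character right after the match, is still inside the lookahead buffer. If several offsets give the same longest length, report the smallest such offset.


Try each offset into the search buffer:
  offset=1 (pos 5, char 'a'): match length 0
  offset=2 (pos 4, char 'b'): match length 2
  offset=3 (pos 3, char 'a'): match length 0
  offset=4 (pos 2, char 'a'): match length 0
  offset=5 (pos 1, char 'b'): match length 2
  offset=6 (pos 0, char 'e'): match length 0
Longest match has length 2, found at offsets 2, 5; take the smallest, offset 2.
next_char = character at position 6 + 2 = 8 -> 'b'

Best match: offset=2, length=2 (matching 'ba' starting at position 4)
LZ77 triple: (2, 2, 'b')


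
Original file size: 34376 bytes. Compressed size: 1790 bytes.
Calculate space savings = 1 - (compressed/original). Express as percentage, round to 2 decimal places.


ratio = compressed/original = 1790/34376 = 0.052071
savings = 1 - ratio = 1 - 0.052071 = 0.947929
as a percentage: 0.947929 * 100 = 94.79%

Space savings = 1 - 1790/34376 = 94.79%


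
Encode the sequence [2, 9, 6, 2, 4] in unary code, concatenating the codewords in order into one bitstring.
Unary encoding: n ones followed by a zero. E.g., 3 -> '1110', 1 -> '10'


Encode each number as n ones followed by a terminating 0:
  2 -> 110 (3 bits)
  9 -> 1111111110 (10 bits)
  6 -> 1111110 (7 bits)
  2 -> 110 (3 bits)
  4 -> 11110 (5 bits)
Total length = 3 + 10 + 7 + 3 + 5 = 28 bits.

Unary([2, 9, 6, 2, 4]) = 1101111111110111111011011110 (28 bits)


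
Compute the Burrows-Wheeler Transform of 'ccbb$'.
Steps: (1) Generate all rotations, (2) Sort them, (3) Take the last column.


Rotations (sorted):
  0: $ccbb -> last char: b
  1: b$ccb -> last char: b
  2: bb$cc -> last char: c
  3: cbb$c -> last char: c
  4: ccbb$ -> last char: $


BWT = bbcc$


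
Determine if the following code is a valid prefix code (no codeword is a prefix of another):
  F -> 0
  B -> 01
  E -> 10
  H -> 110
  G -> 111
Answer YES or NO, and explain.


Checking each pair (does one codeword prefix another?):
  F='0' vs B='01': prefix -- VIOLATION

NO -- this is NOT a valid prefix code. F (0) is a prefix of B (01).


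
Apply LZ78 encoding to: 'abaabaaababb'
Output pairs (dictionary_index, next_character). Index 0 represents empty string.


LZ78 encoding steps:
Dictionary: {0: ''}
Step 1: w='' (idx 0), next='a' -> output (0, 'a'), add 'a' as idx 1
Step 2: w='' (idx 0), next='b' -> output (0, 'b'), add 'b' as idx 2
Step 3: w='a' (idx 1), next='a' -> output (1, 'a'), add 'aa' as idx 3
Step 4: w='b' (idx 2), next='a' -> output (2, 'a'), add 'ba' as idx 4
Step 5: w='aa' (idx 3), next='b' -> output (3, 'b'), add 'aab' as idx 5
Step 6: w='a' (idx 1), next='b' -> output (1, 'b'), add 'ab' as idx 6
Step 7: w='b' (idx 2), end of input -> output (2, '')


Encoded: [(0, 'a'), (0, 'b'), (1, 'a'), (2, 'a'), (3, 'b'), (1, 'b'), (2, '')]


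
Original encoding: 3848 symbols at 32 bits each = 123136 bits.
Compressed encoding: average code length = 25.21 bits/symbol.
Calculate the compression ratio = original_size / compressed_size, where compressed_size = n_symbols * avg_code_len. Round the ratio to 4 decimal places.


original_size = n_symbols * orig_bits = 3848 * 32 = 123136 bits
compressed_size = n_symbols * avg_code_len = 3848 * 25.21 = 97008.08 bits
ratio = original_size / compressed_size = 123136 / 97008.08 = 1.2693

Compression ratio = 1.2693
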